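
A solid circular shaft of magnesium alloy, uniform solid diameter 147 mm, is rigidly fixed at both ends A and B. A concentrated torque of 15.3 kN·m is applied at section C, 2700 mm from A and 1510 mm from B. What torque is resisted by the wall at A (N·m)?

With uniform GJ and both ends fixed, compatibility θ_AC = θ_CB gives T_A·a = T_B·b, together with T_A + T_B = T₀.
T_A = T₀·b/(a+b) = 15300·1510/4210 = 5488 N·m; T_B = 9812 N·m.

5490 N·m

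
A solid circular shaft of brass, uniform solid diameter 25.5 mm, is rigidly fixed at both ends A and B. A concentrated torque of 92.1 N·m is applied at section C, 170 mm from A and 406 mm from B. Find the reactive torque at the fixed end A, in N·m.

64.9 N·m

With uniform GJ and both ends fixed, compatibility θ_AC = θ_CB gives T_A·a = T_B·b, together with T_A + T_B = T₀.
T_A = T₀·b/(a+b) = 92.10·406/576.0 = 64.92 N·m; T_B = 27.18 N·m.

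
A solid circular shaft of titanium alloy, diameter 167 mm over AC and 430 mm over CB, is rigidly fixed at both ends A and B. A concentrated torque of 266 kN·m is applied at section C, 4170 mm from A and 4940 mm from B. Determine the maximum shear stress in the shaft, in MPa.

16.6 MPa

Compatibility: T_A·a/J_AC = T_B·b/J_CB with T_A + T_B = T₀.
J_AC = 7.64×10^-5 m⁴, J_CB = 3.36×10^-3 m⁴, so T_A = T₀·(J_AC/a)/((J_AC/a)+(J_CB/b)) = 6981 N·m, T_B = 259000 N·m.
τ in each portion: τ_AC = 7.63×10^6 Pa, τ_CB = 1.66×10^7 Pa; maximum is in CB.
τ_max = T_CB·r/J = 259000·0.215/3.36×10^-3 = 1.659×10^7 Pa.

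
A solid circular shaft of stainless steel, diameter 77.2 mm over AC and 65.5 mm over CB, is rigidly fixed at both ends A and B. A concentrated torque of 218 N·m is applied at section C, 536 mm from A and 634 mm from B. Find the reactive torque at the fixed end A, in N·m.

Compatibility: T_A·a/J_AC = T_B·b/J_CB with T_A + T_B = T₀.
J_AC = 3.49×10^-6 m⁴, J_CB = 1.81×10^-6 m⁴, so T_A = T₀·(J_AC/a)/((J_AC/a)+(J_CB/b)) = 151.6 N·m, T_B = 66.41 N·m.

152 N·m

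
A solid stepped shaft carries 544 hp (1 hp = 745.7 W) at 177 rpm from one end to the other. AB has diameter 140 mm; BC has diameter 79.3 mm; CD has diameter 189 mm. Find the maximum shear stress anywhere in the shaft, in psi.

ω = 2π·177/60 = 18.54 rad/s, so T = P/ω = 544×745.7 / 18.54 = 21890 N·m.
Under the same torque, τ_max = 16T/(πd³) is largest where d is smallest — segment BC (d = 79.3 mm).
τ_max = 16·21890/(π·(0.0793)³) = 2.235×10^8 Pa.

32400 psi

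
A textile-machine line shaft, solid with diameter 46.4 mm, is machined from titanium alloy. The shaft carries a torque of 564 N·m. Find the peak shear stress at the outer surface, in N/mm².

J = πd⁴/32 = π(0.0464)⁴/32 = 4.551×10^-7 m⁴.
τ_max = T·r/J = 564.0 × 0.0232 / 4.551×10^-7 = 2.875×10^7 Pa.

28.8 N/mm²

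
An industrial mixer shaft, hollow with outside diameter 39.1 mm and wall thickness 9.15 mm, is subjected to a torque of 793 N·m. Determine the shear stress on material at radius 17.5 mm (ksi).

J = π(d_o⁴ − d_i⁴)/32 = π(0.0391⁴ − 0.0208⁴)/32 = 2.111×10^-7 m⁴.
Shear stress varies linearly with radius: τ = T·r/J = 793.0 × 0.0175 / 2.111×10^-7 = 6.574×10^7 Pa.

9.54 ksi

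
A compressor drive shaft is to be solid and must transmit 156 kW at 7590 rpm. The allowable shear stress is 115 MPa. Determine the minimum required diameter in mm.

ω = 2π·7590/60 = 794.8 rad/s, so T = P/ω = 156×10³ / 794.8 = 196.3 N·m.
For a solid shaft τ_max = 16T/(πd³), so d = (16T/(π τ_allow))^(1/3) = (16·196.3/(π·1.15×10^8))^(1/3) = 0.02056 m.

20.6 mm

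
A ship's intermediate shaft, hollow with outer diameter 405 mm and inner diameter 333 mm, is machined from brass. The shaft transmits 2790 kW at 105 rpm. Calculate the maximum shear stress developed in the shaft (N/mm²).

35.8 N/mm²

ω = 2π·105/60 = 11.00 rad/s, so T = P/ω = 2790×10³ / 11.00 = 253700 N·m.
J = π(d_o⁴ − d_i⁴)/32 = π(0.405⁴ − 0.333⁴)/32 = 1.434×10^-3 m⁴.
τ_max = T·r/J = 253700 × 0.203 / 1.434×10^-3 = 3.583×10^7 Pa.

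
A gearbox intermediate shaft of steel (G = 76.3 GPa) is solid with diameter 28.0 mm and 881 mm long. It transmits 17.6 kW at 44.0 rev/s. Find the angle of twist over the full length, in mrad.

ω = 2π·44.0 = 276.5 rad/s, so T = P/ω = 17.6×10³ / 276.5 = 63.66 N·m.
J = πd⁴/32 = π(0.0280)⁴/32 = 6.034×10^-8 m⁴.
θ = T·L/(G·J) = 63.66 × 0.881 / (76.3×10⁹ × 6.034×10^-8) = 0.01218 rad.

12.2 mrad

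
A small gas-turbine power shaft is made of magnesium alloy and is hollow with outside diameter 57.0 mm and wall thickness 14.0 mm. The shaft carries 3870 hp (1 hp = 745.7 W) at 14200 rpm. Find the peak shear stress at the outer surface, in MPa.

ω = 2π·14200/60 = 1487 rad/s, so T = P/ω = 3870×745.7 / 1487 = 1941 N·m.
J = π(d_o⁴ − d_i⁴)/32 = π(0.0570⁴ − 0.0290⁴)/32 = 9.669×10^-7 m⁴.
τ_max = T·r/J = 1941 × 0.0285 / 9.669×10^-7 = 5.720×10^7 Pa.

57.2 MPa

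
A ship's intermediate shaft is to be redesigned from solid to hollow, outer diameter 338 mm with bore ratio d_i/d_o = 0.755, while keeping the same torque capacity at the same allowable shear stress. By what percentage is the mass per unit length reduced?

44.1 %

Equal τ_max and T ⇒ the solid shaft needs d_s³ = d_o³(1−k⁴), so d_s = 338·(1−0.755⁴)^(1/3) = 296.5 mm.
Area ratio A_h/A_s = d_o²(1−k²)/d_s² = (1−k²)/(1−k⁴)^(2/3) = 0.5587.
Mass saving = 1 − 0.5587 = 44.1 %.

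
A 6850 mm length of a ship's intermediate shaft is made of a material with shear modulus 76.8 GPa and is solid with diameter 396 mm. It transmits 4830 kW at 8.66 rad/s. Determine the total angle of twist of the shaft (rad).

0.0206 rad

ω = 8.66 rad/s, so T = P/ω = 4830×10³ / 8.660 = 557700 N·m.
J = πd⁴/32 = π(0.396)⁴/32 = 2.414×10^-3 m⁴.
θ = T·L/(G·J) = 557700 × 6.85 / (76.8×10⁹ × 2.414×10^-3) = 0.02061 rad.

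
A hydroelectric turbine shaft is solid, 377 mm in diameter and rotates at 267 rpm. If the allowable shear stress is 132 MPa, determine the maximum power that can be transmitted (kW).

38800 kW

J = πd⁴/32 = π(0.377)⁴/32 = 1.983×10^-3 m⁴.
T_max = τ_allow·J/r = 1.32×10^8 × 1.983×10^-3 / 0.189 = 1.389e6 N·m.
ω = 2π·267/60 = 27.96 rad/s, so P_max = T_max·ω = 3.883×10^7 W.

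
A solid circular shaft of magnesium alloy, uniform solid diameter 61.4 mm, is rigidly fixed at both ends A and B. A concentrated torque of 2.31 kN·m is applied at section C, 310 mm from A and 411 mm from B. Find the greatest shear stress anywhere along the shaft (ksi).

4.20 ksi

With uniform GJ and both ends fixed, compatibility θ_AC = θ_CB gives T_A·a = T_B·b, together with T_A + T_B = T₀.
T_A = T₀·b/(a+b) = 2310·411/721.0 = 1317 N·m; T_B = 993.2 N·m.
τ in each portion: τ_AC = 2.90×10^7 Pa, τ_CB = 2.19×10^7 Pa; maximum is in AC.
τ_max = T_AC·r/J = 1317·0.0307/1.40×10^-6 = 2.897×10^7 Pa.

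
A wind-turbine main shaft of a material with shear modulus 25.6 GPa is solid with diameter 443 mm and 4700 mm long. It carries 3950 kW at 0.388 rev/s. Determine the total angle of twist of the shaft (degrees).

4.51°

ω = 2π·0.388 = 2.438 rad/s, so T = P/ω = 3950×10³ / 2.438 = 1.620e6 N·m.
J = πd⁴/32 = π(0.443)⁴/32 = 3.781×10^-3 m⁴.
θ = T·L/(G·J) = 1.620e6 × 4.70 / (25.6×10⁹ × 3.781×10^-3) = 0.07867 rad.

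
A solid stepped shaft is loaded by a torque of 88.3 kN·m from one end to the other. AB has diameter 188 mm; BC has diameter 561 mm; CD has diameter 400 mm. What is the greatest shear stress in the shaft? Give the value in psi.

9820 psi

Under the same torque, τ_max = 16T/(πd³) is largest where d is smallest — segment AB (d = 188 mm).
τ_max = 16·88300/(π·(0.188)³) = 6.768×10^7 Pa.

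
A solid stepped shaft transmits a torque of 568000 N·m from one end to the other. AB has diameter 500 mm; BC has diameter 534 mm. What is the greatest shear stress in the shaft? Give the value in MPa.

23.1 MPa

Under the same torque, τ_max = 16T/(πd³) is largest where d is smallest — segment AB (d = 500 mm).
τ_max = 16·568000/(π·(0.500)³) = 2.314×10^7 Pa.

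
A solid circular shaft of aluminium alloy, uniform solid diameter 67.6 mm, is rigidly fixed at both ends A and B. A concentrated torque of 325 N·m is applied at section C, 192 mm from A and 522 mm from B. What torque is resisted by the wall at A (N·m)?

238 N·m

With uniform GJ and both ends fixed, compatibility θ_AC = θ_CB gives T_A·a = T_B·b, together with T_A + T_B = T₀.
T_A = T₀·b/(a+b) = 325.0·522/714.0 = 237.6 N·m; T_B = 87.39 N·m.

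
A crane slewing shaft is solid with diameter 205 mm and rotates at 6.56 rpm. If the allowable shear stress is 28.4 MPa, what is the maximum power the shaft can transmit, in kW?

J = πd⁴/32 = π(0.205)⁴/32 = 1.734×10^-4 m⁴.
T_max = τ_allow·J/r = 2.84×10^7 × 1.734×10^-4 / 0.102 = 48040 N·m.
ω = 2π·6.56/60 = 0.6870 rad/s, so P_max = T_max·ω = 3.300×10^4 W.

33.0 kW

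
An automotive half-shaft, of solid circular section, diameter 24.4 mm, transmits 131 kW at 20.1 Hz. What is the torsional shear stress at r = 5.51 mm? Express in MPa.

ω = 2π·20.1 = 126.3 rad/s, so T = P/ω = 131×10³ / 126.3 = 1037 N·m.
J = πd⁴/32 = π(0.0244)⁴/32 = 3.480×10^-8 m⁴.
Shear stress varies linearly with radius: τ = T·r/J = 1037 × 0.00551 / 3.480×10^-8 = 1.642×10^8 Pa.

164 MPa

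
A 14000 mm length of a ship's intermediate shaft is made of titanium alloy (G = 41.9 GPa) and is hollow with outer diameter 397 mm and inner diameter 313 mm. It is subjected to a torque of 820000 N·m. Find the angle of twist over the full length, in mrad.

183 mrad

J = π(d_o⁴ − d_i⁴)/32 = π(0.397⁴ − 0.313⁴)/32 = 1.496×10^-3 m⁴.
θ = T·L/(G·J) = 820000 × 14.0 / (41.9×10⁹ × 1.496×10^-3) = 0.1831 rad.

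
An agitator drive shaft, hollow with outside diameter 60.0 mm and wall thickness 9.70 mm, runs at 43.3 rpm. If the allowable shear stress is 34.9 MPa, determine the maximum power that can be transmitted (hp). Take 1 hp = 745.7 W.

J = π(d_o⁴ − d_i⁴)/32 = π(0.0600⁴ − 0.0406⁴)/32 = 1.006×10^-6 m⁴.
T_max = τ_allow·J/r = 3.49×10^7 × 1.006×10^-6 / 0.0300 = 1170 N·m.
ω = 2π·43.3/60 = 4.534 rad/s, so P_max = T_max·ω = 5304 W.

7.11 hp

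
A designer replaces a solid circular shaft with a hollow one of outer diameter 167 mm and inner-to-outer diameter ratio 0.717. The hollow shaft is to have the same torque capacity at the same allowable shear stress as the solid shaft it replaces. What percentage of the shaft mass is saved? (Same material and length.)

40.4 %

Equal τ_max and T ⇒ the solid shaft needs d_s³ = d_o³(1−k⁴), so d_s = 167·(1−0.717⁴)^(1/3) = 150.8 mm.
Area ratio A_h/A_s = d_o²(1−k²)/d_s² = (1−k²)/(1−k⁴)^(2/3) = 0.5962.
Mass saving = 1 − 0.5962 = 40.4 %.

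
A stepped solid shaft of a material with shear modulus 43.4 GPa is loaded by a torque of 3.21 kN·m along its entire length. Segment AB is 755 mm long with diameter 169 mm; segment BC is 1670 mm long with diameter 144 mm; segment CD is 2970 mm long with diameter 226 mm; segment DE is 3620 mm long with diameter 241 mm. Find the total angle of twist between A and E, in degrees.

0.303°

J_AB = π(0.169)⁴/32 = 8.01×10^-5 m⁴; J_BC = π(0.144)⁴/32 = 4.22×10^-5 m⁴; J_CD = π(0.226)⁴/32 = 2.56×10^-4 m⁴; J_DE = π(0.241)⁴/32 = 3.31×10^-4 m⁴.
θ = (T/G)·Σ L_i/J_i = (3210/43.4×10⁹)·(0.755/8.01×10^-5 + 1.67/4.22×10^-5 + 2.97/2.56×10^-4 + 3.62/3.31×10^-4) = 5.290×10^-3 rad.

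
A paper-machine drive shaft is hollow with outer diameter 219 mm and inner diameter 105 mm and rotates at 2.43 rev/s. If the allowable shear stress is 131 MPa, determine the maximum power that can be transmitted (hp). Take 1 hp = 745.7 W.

5240 hp

J = π(d_o⁴ − d_i⁴)/32 = π(0.219⁴ − 0.105⁴)/32 = 2.139×10^-4 m⁴.
T_max = τ_allow·J/r = 1.31×10^8 × 2.139×10^-4 / 0.110 = 255900 N·m.
ω = 2π·2.43 = 15.27 rad/s, so P_max = T_max·ω = 3.907×10^6 W.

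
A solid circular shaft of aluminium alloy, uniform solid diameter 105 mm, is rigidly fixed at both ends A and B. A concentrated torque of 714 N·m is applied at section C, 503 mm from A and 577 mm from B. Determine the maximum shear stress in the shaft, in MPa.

With uniform GJ and both ends fixed, compatibility θ_AC = θ_CB gives T_A·a = T_B·b, together with T_A + T_B = T₀.
T_A = T₀·b/(a+b) = 714.0·577/1080 = 381.5 N·m; T_B = 332.5 N·m.
τ in each portion: τ_AC = 1.68×10^6 Pa, τ_CB = 1.46×10^6 Pa; maximum is in AC.
τ_max = T_AC·r/J = 381.5·0.0525/1.19×10^-5 = 1.678×10^6 Pa.

1.68 MPa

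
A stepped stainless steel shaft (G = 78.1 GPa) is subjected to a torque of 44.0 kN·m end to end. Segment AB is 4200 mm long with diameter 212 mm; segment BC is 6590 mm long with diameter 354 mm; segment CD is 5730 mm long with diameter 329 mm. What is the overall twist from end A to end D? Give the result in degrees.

J_AB = π(0.212)⁴/32 = 1.98×10^-4 m⁴; J_BC = π(0.354)⁴/32 = 1.54×10^-3 m⁴; J_CD = π(0.329)⁴/32 = 1.15×10^-3 m⁴.
θ = (T/G)·Σ L_i/J_i = (44000/78.1×10⁹)·(4.20/1.98×10^-4 + 6.59/1.54×10^-3 + 5.73/1.15×10^-3) = 0.01715 rad.

0.982°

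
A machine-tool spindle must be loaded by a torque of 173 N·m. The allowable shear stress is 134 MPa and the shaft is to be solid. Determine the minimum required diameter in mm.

For a solid shaft τ_max = 16T/(πd³), so d = (16T/(π τ_allow))^(1/3) = (16·173.0/(π·1.34×10^8))^(1/3) = 0.01873 m.

18.7 mm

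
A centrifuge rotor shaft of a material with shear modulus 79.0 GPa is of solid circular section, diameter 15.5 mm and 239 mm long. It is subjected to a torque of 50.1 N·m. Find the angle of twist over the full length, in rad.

0.0267 rad

J = πd⁴/32 = π(0.0155)⁴/32 = 5.667×10^-9 m⁴.
θ = T·L/(G·J) = 50.10 × 0.239 / (79.0×10⁹ × 5.667×10^-9) = 0.02675 rad.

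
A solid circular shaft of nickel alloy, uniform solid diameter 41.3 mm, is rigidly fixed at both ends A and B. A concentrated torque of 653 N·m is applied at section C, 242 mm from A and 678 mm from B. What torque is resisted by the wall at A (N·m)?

With uniform GJ and both ends fixed, compatibility θ_AC = θ_CB gives T_A·a = T_B·b, together with T_A + T_B = T₀.
T_A = T₀·b/(a+b) = 653.0·678/920.0 = 481.2 N·m; T_B = 171.8 N·m.

481 N·m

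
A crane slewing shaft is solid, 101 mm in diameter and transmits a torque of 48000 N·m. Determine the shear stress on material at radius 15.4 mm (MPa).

J = πd⁴/32 = π(0.101)⁴/32 = 1.022×10^-5 m⁴.
Shear stress varies linearly with radius: τ = T·r/J = 48000 × 0.0154 / 1.022×10^-5 = 7.236×10^7 Pa.

72.4 MPa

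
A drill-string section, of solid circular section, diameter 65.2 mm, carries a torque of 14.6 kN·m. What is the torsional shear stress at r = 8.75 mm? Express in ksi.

10.4 ksi

J = πd⁴/32 = π(0.0652)⁴/32 = 1.774×10^-6 m⁴.
Shear stress varies linearly with radius: τ = T·r/J = 14600 × 0.00875 / 1.774×10^-6 = 7.201×10^7 Pa.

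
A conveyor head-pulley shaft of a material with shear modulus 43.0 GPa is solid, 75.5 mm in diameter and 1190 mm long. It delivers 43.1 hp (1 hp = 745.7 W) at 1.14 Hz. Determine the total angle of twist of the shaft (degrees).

ω = 2π·1.14 = 7.163 rad/s, so T = P/ω = 43.1×745.7 / 7.163 = 4487 N·m.
J = πd⁴/32 = π(0.0755)⁴/32 = 3.190×10^-6 m⁴.
θ = T·L/(G·J) = 4487 × 1.19 / (43.0×10⁹ × 3.190×10^-6) = 0.03893 rad.

2.23°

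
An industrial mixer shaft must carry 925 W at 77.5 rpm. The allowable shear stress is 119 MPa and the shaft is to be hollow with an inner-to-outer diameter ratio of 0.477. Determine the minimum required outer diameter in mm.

ω = 2π·77.5/60 = 8.116 rad/s, so T = P/ω = 925 / 8.116 = 114.0 N·m.
For a hollow shaft with d_i/d_o = 0.477: τ_max = 16T/(π d_o³ (1−k⁴)), so d_o = [16T/(π τ_allow (1−k⁴))]^(1/3) = [16·114.0/(π·1.19×10^8·0.9482)]^(1/3) = 0.01726 m.

17.3 mm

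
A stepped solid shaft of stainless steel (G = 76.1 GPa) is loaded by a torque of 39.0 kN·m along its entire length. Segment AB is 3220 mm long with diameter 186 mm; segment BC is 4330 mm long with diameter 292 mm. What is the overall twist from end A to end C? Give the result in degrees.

J_AB = π(0.186)⁴/32 = 1.18×10^-4 m⁴; J_BC = π(0.292)⁴/32 = 7.14×10^-4 m⁴.
θ = (T/G)·Σ L_i/J_i = (39000/76.1×10⁹)·(3.22/1.18×10^-4 + 4.33/7.14×10^-4) = 0.01715 rad.

0.983°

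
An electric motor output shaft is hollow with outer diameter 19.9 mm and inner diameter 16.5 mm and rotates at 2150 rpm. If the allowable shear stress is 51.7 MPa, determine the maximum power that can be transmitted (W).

J = π(d_o⁴ − d_i⁴)/32 = π(0.0199⁴ − 0.0165⁴)/32 = 8.119×10^-9 m⁴.
T_max = τ_allow·J/r = 5.17×10^7 × 8.119×10^-9 / 0.00995 = 42.19 N·m.
ω = 2π·2150/60 = 225.1 rad/s, so P_max = T_max·ω = 9499 W.

9500 W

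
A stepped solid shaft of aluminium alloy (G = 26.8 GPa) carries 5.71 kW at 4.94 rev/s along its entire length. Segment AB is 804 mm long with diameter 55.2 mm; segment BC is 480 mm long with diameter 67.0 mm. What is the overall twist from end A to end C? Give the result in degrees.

ω = 2π·4.94 = 31.04 rad/s, so T = P/ω = 5.71×10³ / 31.04 = 184.0 N·m.
J_AB = π(0.0552)⁴/32 = 9.11×10^-7 m⁴; J_BC = π(0.0670)⁴/32 = 1.98×10^-6 m⁴.
θ = (T/G)·Σ L_i/J_i = (184.0/26.8×10⁹)·(0.804/9.11×10^-7 + 0.480/1.98×10^-6) = 7.720×10^-3 rad.

0.442°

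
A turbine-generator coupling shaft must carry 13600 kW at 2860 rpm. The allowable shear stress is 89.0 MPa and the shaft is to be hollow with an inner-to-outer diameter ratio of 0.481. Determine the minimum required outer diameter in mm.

ω = 2π·2860/60 = 299.5 rad/s, so T = P/ω = 13600×10³ / 299.5 = 45410 N·m.
For a hollow shaft with d_i/d_o = 0.481: τ_max = 16T/(π d_o³ (1−k⁴)), so d_o = [16T/(π τ_allow (1−k⁴))]^(1/3) = [16·45410/(π·8.90×10^7·0.9465)]^(1/3) = 0.1400 m.

140 mm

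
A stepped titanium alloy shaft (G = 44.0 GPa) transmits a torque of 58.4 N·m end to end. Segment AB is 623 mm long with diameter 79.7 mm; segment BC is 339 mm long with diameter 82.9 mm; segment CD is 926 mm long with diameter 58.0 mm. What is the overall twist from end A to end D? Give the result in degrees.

J_AB = π(0.0797)⁴/32 = 3.96×10^-6 m⁴; J_BC = π(0.0829)⁴/32 = 4.64×10^-6 m⁴; J_CD = π(0.0580)⁴/32 = 1.11×10^-6 m⁴.
θ = (T/G)·Σ L_i/J_i = (58.40/44.0×10⁹)·(0.623/3.96×10^-6 + 0.339/4.64×10^-6 + 0.926/1.11×10^-6) = 1.412×10^-3 rad.

0.0809°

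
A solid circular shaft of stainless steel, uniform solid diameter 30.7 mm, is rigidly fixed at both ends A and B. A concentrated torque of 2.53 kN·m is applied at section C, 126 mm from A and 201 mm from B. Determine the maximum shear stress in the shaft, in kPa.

With uniform GJ and both ends fixed, compatibility θ_AC = θ_CB gives T_A·a = T_B·b, together with T_A + T_B = T₀.
T_A = T₀·b/(a+b) = 2530·201/327.0 = 1555 N·m; T_B = 974.9 N·m.
τ in each portion: τ_AC = 2.74×10^8 Pa, τ_CB = 1.72×10^8 Pa; maximum is in AC.
τ_max = T_AC·r/J = 1555·0.0153/8.72×10^-8 = 2.737×10^8 Pa.

274000 kPa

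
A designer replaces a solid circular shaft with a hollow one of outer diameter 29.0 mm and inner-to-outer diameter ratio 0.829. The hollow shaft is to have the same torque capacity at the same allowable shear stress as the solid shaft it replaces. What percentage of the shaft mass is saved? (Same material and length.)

52.1 %

Equal τ_max and T ⇒ the solid shaft needs d_s³ = d_o³(1−k⁴), so d_s = 29.0·(1−0.829⁴)^(1/3) = 23.43 mm.
Area ratio A_h/A_s = d_o²(1−k²)/d_s² = (1−k²)/(1−k⁴)^(2/3) = 0.4789.
Mass saving = 1 − 0.4789 = 52.1 %.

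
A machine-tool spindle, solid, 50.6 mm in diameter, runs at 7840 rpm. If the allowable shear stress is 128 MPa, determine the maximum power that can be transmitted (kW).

2670 kW

J = πd⁴/32 = π(0.0506)⁴/32 = 6.436×10^-7 m⁴.
T_max = τ_allow·J/r = 1.28×10^8 × 6.436×10^-7 / 0.0253 = 3256 N·m.
ω = 2π·7840/60 = 821.0 rad/s, so P_max = T_max·ω = 2.673×10^6 W.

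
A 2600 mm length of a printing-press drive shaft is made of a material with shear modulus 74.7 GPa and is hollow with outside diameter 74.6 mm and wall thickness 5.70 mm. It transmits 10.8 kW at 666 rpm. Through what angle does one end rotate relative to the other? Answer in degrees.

0.209°

ω = 2π·666/60 = 69.74 rad/s, so T = P/ω = 10.8×10³ / 69.74 = 154.9 N·m.
J = π(d_o⁴ − d_i⁴)/32 = π(0.0746⁴ − 0.0632⁴)/32 = 1.474×10^-6 m⁴.
θ = T·L/(G·J) = 154.9 × 2.60 / (74.7×10⁹ × 1.474×10^-6) = 3.656×10^-3 rad.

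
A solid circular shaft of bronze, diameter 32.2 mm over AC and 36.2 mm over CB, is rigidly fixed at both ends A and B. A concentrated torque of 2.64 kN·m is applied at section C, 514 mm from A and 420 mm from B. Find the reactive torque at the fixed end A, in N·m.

893 N·m

Compatibility: T_A·a/J_AC = T_B·b/J_CB with T_A + T_B = T₀.
J_AC = 1.06×10^-7 m⁴, J_CB = 1.69×10^-7 m⁴, so T_A = T₀·(J_AC/a)/((J_AC/a)+(J_CB/b)) = 893.4 N·m, T_B = 1747 N·m.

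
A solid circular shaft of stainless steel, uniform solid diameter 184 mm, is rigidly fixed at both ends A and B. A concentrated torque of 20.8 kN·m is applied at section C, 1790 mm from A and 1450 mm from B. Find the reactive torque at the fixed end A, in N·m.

With uniform GJ and both ends fixed, compatibility θ_AC = θ_CB gives T_A·a = T_B·b, together with T_A + T_B = T₀.
T_A = T₀·b/(a+b) = 20800·1450/3240 = 9309 N·m; T_B = 11490 N·m.

9310 N·m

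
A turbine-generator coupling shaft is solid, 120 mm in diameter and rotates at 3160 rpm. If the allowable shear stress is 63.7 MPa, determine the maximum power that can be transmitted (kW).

J = πd⁴/32 = π(0.120)⁴/32 = 2.036×10^-5 m⁴.
T_max = τ_allow·J/r = 6.37×10^7 × 2.036×10^-5 / 0.0600 = 21610 N·m.
ω = 2π·3160/60 = 330.9 rad/s, so P_max = T_max·ω = 7.152×10^6 W.

7150 kW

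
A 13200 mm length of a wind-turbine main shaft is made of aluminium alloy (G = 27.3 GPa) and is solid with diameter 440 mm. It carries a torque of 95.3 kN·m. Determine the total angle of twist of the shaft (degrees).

J = πd⁴/32 = π(0.440)⁴/32 = 3.680×10^-3 m⁴.
θ = T·L/(G·J) = 95300 × 13.2 / (27.3×10⁹ × 3.680×10^-3) = 0.01252 rad.

0.717°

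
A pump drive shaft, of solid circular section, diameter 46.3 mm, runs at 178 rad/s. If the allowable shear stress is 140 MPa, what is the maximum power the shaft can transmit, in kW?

J = πd⁴/32 = π(0.0463)⁴/32 = 4.512×10^-7 m⁴.
T_max = τ_allow·J/r = 1.40×10^8 × 4.512×10^-7 / 0.0231 = 2728 N·m.
ω = 178 rad/s, so P_max = T_max·ω = 4.856×10^5 W.

486 kW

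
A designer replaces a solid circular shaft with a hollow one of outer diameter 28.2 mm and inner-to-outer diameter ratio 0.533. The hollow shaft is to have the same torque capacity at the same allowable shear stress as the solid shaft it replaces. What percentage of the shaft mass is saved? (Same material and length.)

24.3 %

Equal τ_max and T ⇒ the solid shaft needs d_s³ = d_o³(1−k⁴), so d_s = 28.2·(1−0.533⁴)^(1/3) = 27.42 mm.
Area ratio A_h/A_s = d_o²(1−k²)/d_s² = (1−k²)/(1−k⁴)^(2/3) = 0.7572.
Mass saving = 1 − 0.7572 = 24.3 %.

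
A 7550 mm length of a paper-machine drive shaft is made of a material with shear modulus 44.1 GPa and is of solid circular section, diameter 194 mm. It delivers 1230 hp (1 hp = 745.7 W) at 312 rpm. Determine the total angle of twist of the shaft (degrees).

ω = 2π·312/60 = 32.67 rad/s, so T = P/ω = 1230×745.7 / 32.67 = 28070 N·m.
J = πd⁴/32 = π(0.194)⁴/32 = 1.391×10^-4 m⁴.
θ = T·L/(G·J) = 28070 × 7.55 / (44.1×10⁹ × 1.391×10^-4) = 0.03456 rad.

1.98°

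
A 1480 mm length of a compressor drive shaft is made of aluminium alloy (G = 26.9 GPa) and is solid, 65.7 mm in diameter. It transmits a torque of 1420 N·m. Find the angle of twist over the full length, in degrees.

2.45°

J = πd⁴/32 = π(0.0657)⁴/32 = 1.829×10^-6 m⁴.
θ = T·L/(G·J) = 1420 × 1.48 / (26.9×10⁹ × 1.829×10^-6) = 0.04271 rad.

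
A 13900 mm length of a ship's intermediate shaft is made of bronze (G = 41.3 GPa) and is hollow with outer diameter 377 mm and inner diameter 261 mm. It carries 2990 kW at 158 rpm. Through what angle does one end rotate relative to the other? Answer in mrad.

39.8 mrad

ω = 2π·158/60 = 16.55 rad/s, so T = P/ω = 2990×10³ / 16.55 = 180700 N·m.
J = π(d_o⁴ − d_i⁴)/32 = π(0.377⁴ − 0.261⁴)/32 = 1.528×10^-3 m⁴.
θ = T·L/(G·J) = 180700 × 13.9 / (41.3×10⁹ × 1.528×10^-3) = 0.03981 rad.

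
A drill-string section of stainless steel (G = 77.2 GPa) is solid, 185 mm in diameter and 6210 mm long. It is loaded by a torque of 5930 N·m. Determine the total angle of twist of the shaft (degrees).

J = πd⁴/32 = π(0.185)⁴/32 = 1.150×10^-4 m⁴.
θ = T·L/(G·J) = 5930 × 6.21 / (77.2×10⁹ × 1.150×10^-4) = 4.148×10^-3 rad.

0.238°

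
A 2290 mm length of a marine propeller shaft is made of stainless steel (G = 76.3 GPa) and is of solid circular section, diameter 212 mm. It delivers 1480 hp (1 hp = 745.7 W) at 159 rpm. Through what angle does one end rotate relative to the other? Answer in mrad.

10.0 mrad

ω = 2π·159/60 = 16.65 rad/s, so T = P/ω = 1480×745.7 / 16.65 = 66280 N·m.
J = πd⁴/32 = π(0.212)⁴/32 = 1.983×10^-4 m⁴.
θ = T·L/(G·J) = 66280 × 2.29 / (76.3×10⁹ × 1.983×10^-4) = 0.01003 rad.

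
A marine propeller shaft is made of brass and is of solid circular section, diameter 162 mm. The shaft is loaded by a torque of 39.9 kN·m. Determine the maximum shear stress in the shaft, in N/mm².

J = πd⁴/32 = π(0.162)⁴/32 = 6.762×10^-5 m⁴.
τ_max = T·r/J = 39900 × 0.0810 / 6.762×10^-5 = 4.780×10^7 Pa.

47.8 N/mm²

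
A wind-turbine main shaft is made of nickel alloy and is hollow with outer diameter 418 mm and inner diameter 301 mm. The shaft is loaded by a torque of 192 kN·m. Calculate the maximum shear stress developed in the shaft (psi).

J = π(d_o⁴ − d_i⁴)/32 = π(0.418⁴ − 0.301⁴)/32 = 2.191×10^-3 m⁴.
τ_max = T·r/J = 192000 × 0.209 / 2.191×10^-3 = 1.831×10^7 Pa.

2660 psi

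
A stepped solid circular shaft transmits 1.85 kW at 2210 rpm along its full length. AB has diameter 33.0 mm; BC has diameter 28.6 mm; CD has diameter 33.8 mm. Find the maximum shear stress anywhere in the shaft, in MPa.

ω = 2π·2210/60 = 231.4 rad/s, so T = P/ω = 1.85×10³ / 231.4 = 7.994 N·m.
Under the same torque, τ_max = 16T/(πd³) is largest where d is smallest — segment BC (d = 28.6 mm).
τ_max = 16·7.994/(π·(0.0286)³) = 1.740×10^6 Pa.

1.74 MPa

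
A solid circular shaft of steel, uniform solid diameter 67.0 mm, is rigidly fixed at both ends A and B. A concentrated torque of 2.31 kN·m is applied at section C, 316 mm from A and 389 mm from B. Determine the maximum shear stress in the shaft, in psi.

With uniform GJ and both ends fixed, compatibility θ_AC = θ_CB gives T_A·a = T_B·b, together with T_A + T_B = T₀.
T_A = T₀·b/(a+b) = 2310·389/705.0 = 1275 N·m; T_B = 1035 N·m.
τ in each portion: τ_AC = 2.16×10^7 Pa, τ_CB = 1.75×10^7 Pa; maximum is in AC.
τ_max = T_AC·r/J = 1275·0.0335/1.98×10^-6 = 2.158×10^7 Pa.

3130 psi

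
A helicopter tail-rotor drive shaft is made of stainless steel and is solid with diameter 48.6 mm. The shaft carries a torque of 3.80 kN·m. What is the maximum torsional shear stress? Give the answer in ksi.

J = πd⁴/32 = π(0.0486)⁴/32 = 5.477×10^-7 m⁴.
τ_max = T·r/J = 3800 × 0.0243 / 5.477×10^-7 = 1.686×10^8 Pa.

24.5 ksi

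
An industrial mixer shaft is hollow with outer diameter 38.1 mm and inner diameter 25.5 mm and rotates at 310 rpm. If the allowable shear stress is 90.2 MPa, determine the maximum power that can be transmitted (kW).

25.4 kW

J = π(d_o⁴ − d_i⁴)/32 = π(0.0381⁴ − 0.0255⁴)/32 = 1.654×10^-7 m⁴.
T_max = τ_allow·J/r = 9.02×10^7 × 1.654×10^-7 / 0.0191 = 783.0 N·m.
ω = 2π·310/60 = 32.46 rad/s, so P_max = T_max·ω = 2.542×10^4 W.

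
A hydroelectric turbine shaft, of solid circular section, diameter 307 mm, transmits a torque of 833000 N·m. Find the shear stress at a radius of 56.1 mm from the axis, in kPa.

53600 kPa

J = πd⁴/32 = π(0.307)⁴/32 = 8.721×10^-4 m⁴.
Shear stress varies linearly with radius: τ = T·r/J = 833000 × 0.0561 / 8.721×10^-4 = 5.359×10^7 Pa.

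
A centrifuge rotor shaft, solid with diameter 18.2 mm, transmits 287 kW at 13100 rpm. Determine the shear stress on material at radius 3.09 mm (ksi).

8.70 ksi

ω = 2π·13100/60 = 1372 rad/s, so T = P/ω = 287×10³ / 1372 = 209.2 N·m.
J = πd⁴/32 = π(0.0182)⁴/32 = 1.077×10^-8 m⁴.
Shear stress varies linearly with radius: τ = T·r/J = 209.2 × 0.00309 / 1.077×10^-8 = 6.001×10^7 Pa.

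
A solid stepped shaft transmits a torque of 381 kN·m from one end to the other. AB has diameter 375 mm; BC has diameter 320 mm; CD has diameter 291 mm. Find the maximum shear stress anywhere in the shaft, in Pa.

7.87e7 Pa

Under the same torque, τ_max = 16T/(πd³) is largest where d is smallest — segment CD (d = 291 mm).
τ_max = 16·381000/(π·(0.291)³) = 7.874×10^7 Pa.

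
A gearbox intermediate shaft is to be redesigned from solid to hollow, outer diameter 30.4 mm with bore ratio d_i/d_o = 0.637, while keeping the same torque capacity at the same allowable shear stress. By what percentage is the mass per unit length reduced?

33.0 %

Equal τ_max and T ⇒ the solid shaft needs d_s³ = d_o³(1−k⁴), so d_s = 30.4·(1−0.637⁴)^(1/3) = 28.63 mm.
Area ratio A_h/A_s = d_o²(1−k²)/d_s² = (1−k²)/(1−k⁴)^(2/3) = 0.6700.
Mass saving = 1 − 0.6700 = 33.0 %.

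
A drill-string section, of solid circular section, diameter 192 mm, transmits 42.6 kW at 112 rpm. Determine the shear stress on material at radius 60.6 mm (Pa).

ω = 2π·112/60 = 11.73 rad/s, so T = P/ω = 42.6×10³ / 11.73 = 3632 N·m.
J = πd⁴/32 = π(0.192)⁴/32 = 1.334×10^-4 m⁴.
Shear stress varies linearly with radius: τ = T·r/J = 3632 × 0.0606 / 1.334×10^-4 = 1.650×10^6 Pa.

1.65e6 Pa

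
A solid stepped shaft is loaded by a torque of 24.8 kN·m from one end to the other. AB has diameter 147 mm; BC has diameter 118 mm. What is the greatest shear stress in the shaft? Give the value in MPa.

76.9 MPa

Under the same torque, τ_max = 16T/(πd³) is largest where d is smallest — segment BC (d = 118 mm).
τ_max = 16·24800/(π·(0.118)³) = 7.687×10^7 Pa.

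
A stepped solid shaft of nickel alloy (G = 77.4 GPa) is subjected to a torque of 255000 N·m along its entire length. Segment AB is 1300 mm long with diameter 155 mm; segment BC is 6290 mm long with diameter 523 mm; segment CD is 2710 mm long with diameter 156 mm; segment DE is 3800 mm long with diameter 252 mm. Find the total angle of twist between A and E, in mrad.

264 mrad

J_AB = π(0.155)⁴/32 = 5.67×10^-5 m⁴; J_BC = π(0.523)⁴/32 = 7.35×10^-3 m⁴; J_CD = π(0.156)⁴/32 = 5.81×10^-5 m⁴; J_DE = π(0.252)⁴/32 = 3.96×10^-4 m⁴.
θ = (T/G)·Σ L_i/J_i = (255000/77.4×10⁹)·(1.30/5.67×10^-5 + 6.29/7.35×10^-3 + 2.71/5.81×10^-5 + 3.80/3.96×10^-4) = 0.2636 rad.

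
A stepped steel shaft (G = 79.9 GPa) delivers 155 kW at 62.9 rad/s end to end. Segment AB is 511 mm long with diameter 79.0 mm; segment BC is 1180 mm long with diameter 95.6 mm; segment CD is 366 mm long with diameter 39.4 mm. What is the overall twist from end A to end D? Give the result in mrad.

ω = 62.9 rad/s, so T = P/ω = 155×10³ / 62.90 = 2464 N·m.
J_AB = π(0.0790)⁴/32 = 3.82×10^-6 m⁴; J_BC = π(0.0956)⁴/32 = 8.20×10^-6 m⁴; J_CD = π(0.0394)⁴/32 = 2.37×10^-7 m⁴.
θ = (T/G)·Σ L_i/J_i = (2464/79.9×10⁹)·(0.511/3.82×10^-6 + 1.18/8.20×10^-6 + 0.366/2.37×10^-7) = 0.05627 rad.

56.3 mrad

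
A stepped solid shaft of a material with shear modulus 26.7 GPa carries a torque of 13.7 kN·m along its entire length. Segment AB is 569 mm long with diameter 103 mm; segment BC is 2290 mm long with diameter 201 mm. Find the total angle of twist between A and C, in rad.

J_AB = π(0.103)⁴/32 = 1.10×10^-5 m⁴; J_BC = π(0.201)⁴/32 = 1.60×10^-4 m⁴.
θ = (T/G)·Σ L_i/J_i = (13700/26.7×10⁹)·(0.569/1.10×10^-5 + 2.29/1.60×10^-4) = 0.03376 rad.

0.0338 rad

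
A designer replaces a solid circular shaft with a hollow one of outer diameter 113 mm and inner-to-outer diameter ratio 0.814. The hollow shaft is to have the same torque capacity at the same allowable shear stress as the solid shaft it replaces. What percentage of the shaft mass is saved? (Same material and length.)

50.4 %

Equal τ_max and T ⇒ the solid shaft needs d_s³ = d_o³(1−k⁴), so d_s = 113·(1−0.814⁴)^(1/3) = 93.19 mm.
Area ratio A_h/A_s = d_o²(1−k²)/d_s² = (1−k²)/(1−k⁴)^(2/3) = 0.4961.
Mass saving = 1 − 0.4961 = 50.4 %.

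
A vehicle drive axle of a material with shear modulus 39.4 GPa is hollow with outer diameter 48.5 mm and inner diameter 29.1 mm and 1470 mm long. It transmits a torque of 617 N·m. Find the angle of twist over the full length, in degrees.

2.79°

J = π(d_o⁴ − d_i⁴)/32 = π(0.0485⁴ − 0.0291⁴)/32 = 4.728×10^-7 m⁴.
θ = T·L/(G·J) = 617.0 × 1.47 / (39.4×10⁹ × 4.728×10^-7) = 0.04869 rad.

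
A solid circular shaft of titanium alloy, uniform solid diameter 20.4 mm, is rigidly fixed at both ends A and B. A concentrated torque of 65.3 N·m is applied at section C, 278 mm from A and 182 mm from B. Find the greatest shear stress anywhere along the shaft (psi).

With uniform GJ and both ends fixed, compatibility θ_AC = θ_CB gives T_A·a = T_B·b, together with T_A + T_B = T₀.
T_A = T₀·b/(a+b) = 65.30·182/460.0 = 25.84 N·m; T_B = 39.46 N·m.
τ in each portion: τ_AC = 1.55×10^7 Pa, τ_CB = 2.37×10^7 Pa; maximum is in CB.
τ_max = T_CB·r/J = 39.46·0.0102/1.70×10^-8 = 2.367×10^7 Pa.

3430 psi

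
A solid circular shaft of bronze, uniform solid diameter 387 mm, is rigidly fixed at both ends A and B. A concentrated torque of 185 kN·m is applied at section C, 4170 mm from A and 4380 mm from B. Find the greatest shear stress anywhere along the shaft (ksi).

With uniform GJ and both ends fixed, compatibility θ_AC = θ_CB gives T_A·a = T_B·b, together with T_A + T_B = T₀.
T_A = T₀·b/(a+b) = 185000·4380/8550 = 94770 N·m; T_B = 90230 N·m.
τ in each portion: τ_AC = 8.33×10^6 Pa, τ_CB = 7.93×10^6 Pa; maximum is in AC.
τ_max = T_AC·r/J = 94770·0.194/2.20×10^-3 = 8.328×10^6 Pa.

1.21 ksi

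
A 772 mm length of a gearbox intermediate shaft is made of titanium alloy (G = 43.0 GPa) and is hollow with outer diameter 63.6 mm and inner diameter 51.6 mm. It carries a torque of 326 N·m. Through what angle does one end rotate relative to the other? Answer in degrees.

0.368°

J = π(d_o⁴ − d_i⁴)/32 = π(0.0636⁴ − 0.0516⁴)/32 = 9.103×10^-7 m⁴.
θ = T·L/(G·J) = 326.0 × 0.772 / (43.0×10⁹ × 9.103×10^-7) = 6.429×10^-3 rad.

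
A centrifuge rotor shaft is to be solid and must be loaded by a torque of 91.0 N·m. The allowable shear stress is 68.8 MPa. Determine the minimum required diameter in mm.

For a solid shaft τ_max = 16T/(πd³), so d = (16T/(π τ_allow))^(1/3) = (16·91.00/(π·6.88×10^7))^(1/3) = 0.01889 m.

18.9 mm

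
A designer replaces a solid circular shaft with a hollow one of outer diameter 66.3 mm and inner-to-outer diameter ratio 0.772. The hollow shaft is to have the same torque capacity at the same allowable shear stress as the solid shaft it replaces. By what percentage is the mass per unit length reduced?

45.9 %

Equal τ_max and T ⇒ the solid shaft needs d_s³ = d_o³(1−k⁴), so d_s = 66.3·(1−0.772⁴)^(1/3) = 57.28 mm.
Area ratio A_h/A_s = d_o²(1−k²)/d_s² = (1−k²)/(1−k⁴)^(2/3) = 0.5413.
Mass saving = 1 − 0.5413 = 45.9 %.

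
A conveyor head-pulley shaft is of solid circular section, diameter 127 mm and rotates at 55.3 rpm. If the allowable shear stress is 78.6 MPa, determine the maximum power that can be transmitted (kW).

J = πd⁴/32 = π(0.127)⁴/32 = 2.554×10^-5 m⁴.
T_max = τ_allow·J/r = 7.86×10^7 × 2.554×10^-5 / 0.0635 = 31610 N·m.
ω = 2π·55.3/60 = 5.791 rad/s, so P_max = T_max·ω = 1.831×10^5 W.

183 kW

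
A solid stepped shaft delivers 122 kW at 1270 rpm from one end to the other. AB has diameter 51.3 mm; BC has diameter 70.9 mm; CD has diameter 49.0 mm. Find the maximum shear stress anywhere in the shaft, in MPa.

39.7 MPa

ω = 2π·1270/60 = 133.0 rad/s, so T = P/ω = 122×10³ / 133.0 = 917.3 N·m.
Under the same torque, τ_max = 16T/(πd³) is largest where d is smallest — segment CD (d = 49.0 mm).
τ_max = 16·917.3/(π·(0.0490)³) = 3.971×10^7 Pa.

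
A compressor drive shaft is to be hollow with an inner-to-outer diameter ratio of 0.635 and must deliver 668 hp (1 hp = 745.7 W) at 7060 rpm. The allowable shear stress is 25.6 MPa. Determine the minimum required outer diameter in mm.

ω = 2π·7060/60 = 739.3 rad/s, so T = P/ω = 668×745.7 / 739.3 = 673.8 N·m.
For a hollow shaft with d_i/d_o = 0.635: τ_max = 16T/(π d_o³ (1−k⁴)), so d_o = [16T/(π τ_allow (1−k⁴))]^(1/3) = [16·673.8/(π·2.56×10^7·0.8374)]^(1/3) = 0.05430 m.

54.3 mm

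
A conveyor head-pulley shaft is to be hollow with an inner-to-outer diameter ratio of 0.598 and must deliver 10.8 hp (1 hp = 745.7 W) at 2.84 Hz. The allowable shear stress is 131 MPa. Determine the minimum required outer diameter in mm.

27.2 mm

ω = 2π·2.84 = 17.84 rad/s, so T = P/ω = 10.8×745.7 / 17.84 = 451.3 N·m.
For a hollow shaft with d_i/d_o = 0.598: τ_max = 16T/(π d_o³ (1−k⁴)), so d_o = [16T/(π τ_allow (1−k⁴))]^(1/3) = [16·451.3/(π·1.31×10^8·0.8721)]^(1/3) = 0.02720 m.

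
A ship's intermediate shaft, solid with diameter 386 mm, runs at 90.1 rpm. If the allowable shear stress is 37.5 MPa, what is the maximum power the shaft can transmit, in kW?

J = πd⁴/32 = π(0.386)⁴/32 = 2.179×10^-3 m⁴.
T_max = τ_allow·J/r = 3.75×10^7 × 2.179×10^-3 / 0.193 = 423500 N·m.
ω = 2π·90.1/60 = 9.435 rad/s, so P_max = T_max·ω = 3.996×10^6 W.

4000 kW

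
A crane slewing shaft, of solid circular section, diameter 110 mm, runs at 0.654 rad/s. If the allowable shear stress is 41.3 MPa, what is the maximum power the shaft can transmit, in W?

7060 W

J = πd⁴/32 = π(0.110)⁴/32 = 1.437×10^-5 m⁴.
T_max = τ_allow·J/r = 4.13×10^7 × 1.437×10^-5 / 0.0550 = 10790 N·m.
ω = 0.654 rad/s, so P_max = T_max·ω = 7059 W.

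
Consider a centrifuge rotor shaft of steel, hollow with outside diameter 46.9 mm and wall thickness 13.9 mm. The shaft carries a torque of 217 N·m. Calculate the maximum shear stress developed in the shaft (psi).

1600 psi

J = π(d_o⁴ − d_i⁴)/32 = π(0.0469⁴ − 0.0191⁴)/32 = 4.619×10^-7 m⁴.
τ_max = T·r/J = 217.0 × 0.0234 / 4.619×10^-7 = 1.102×10^7 Pa.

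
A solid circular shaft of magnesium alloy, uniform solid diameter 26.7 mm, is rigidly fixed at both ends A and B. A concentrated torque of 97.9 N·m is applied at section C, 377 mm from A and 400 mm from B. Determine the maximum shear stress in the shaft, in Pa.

1.35e7 Pa

With uniform GJ and both ends fixed, compatibility θ_AC = θ_CB gives T_A·a = T_B·b, together with T_A + T_B = T₀.
T_A = T₀·b/(a+b) = 97.90·400/777.0 = 50.40 N·m; T_B = 47.50 N·m.
τ in each portion: τ_AC = 1.35×10^7 Pa, τ_CB = 1.27×10^7 Pa; maximum is in AC.
τ_max = T_AC·r/J = 50.40·0.0133/4.99×10^-8 = 1.349×10^7 Pa.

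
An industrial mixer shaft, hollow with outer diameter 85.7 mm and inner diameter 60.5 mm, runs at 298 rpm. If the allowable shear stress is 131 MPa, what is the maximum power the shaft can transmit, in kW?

380 kW

J = π(d_o⁴ − d_i⁴)/32 = π(0.0857⁴ − 0.0605⁴)/32 = 3.980×10^-6 m⁴.
T_max = τ_allow·J/r = 1.31×10^8 × 3.980×10^-6 / 0.0428 = 12170 N·m.
ω = 2π·298/60 = 31.21 rad/s, so P_max = T_max·ω = 3.797×10^5 W.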